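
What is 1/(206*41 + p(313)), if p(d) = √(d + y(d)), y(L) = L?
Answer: 4223/35667145 - √626/71334290 ≈ 0.00011805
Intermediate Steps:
p(d) = √2*√d (p(d) = √(d + d) = √(2*d) = √2*√d)
1/(206*41 + p(313)) = 1/(206*41 + √2*√313) = 1/(8446 + √626)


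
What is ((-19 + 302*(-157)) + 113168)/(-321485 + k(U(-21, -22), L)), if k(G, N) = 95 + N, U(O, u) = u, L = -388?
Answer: -65735/321778 ≈ -0.20429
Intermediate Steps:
((-19 + 302*(-157)) + 113168)/(-321485 + k(U(-21, -22), L)) = ((-19 + 302*(-157)) + 113168)/(-321485 + (95 - 388)) = ((-19 - 47414) + 113168)/(-321485 - 293) = (-47433 + 113168)/(-321778) = 65735*(-1/321778) = -65735/321778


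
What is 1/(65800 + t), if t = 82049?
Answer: 1/147849 ≈ 6.7637e-6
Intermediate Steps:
1/(65800 + t) = 1/(65800 + 82049) = 1/147849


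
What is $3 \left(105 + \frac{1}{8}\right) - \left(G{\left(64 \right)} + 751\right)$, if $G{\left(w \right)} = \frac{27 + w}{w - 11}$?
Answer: $- \frac{185433}{424} \approx -437.34$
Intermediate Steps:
$G{\left(w \right)} = \frac{27 + w}{-11 + w}$
$3 \left(105 + \frac{1}{8}\right) - \left(G{\left(64 \right)} + 751\right) = 3 \left(105 + \frac{1}{8}\right) - \left(\frac{27 + 64}{-11 + 64} + 751\right) = 3 \left(105 + \frac{1}{8}\right) - \left(\frac{1}{53} \cdot 91 + 751\right) = 3 \cdot \frac{841}{8} - \left(\frac{1}{53} \cdot 91 + 751\right) = \frac{2523}{8} - \left(\frac{91}{53} + 751\right) = \frac{2523}{8} - \frac{39894}{53} = - \frac{185433}{424}$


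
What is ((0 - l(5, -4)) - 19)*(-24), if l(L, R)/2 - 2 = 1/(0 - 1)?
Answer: 504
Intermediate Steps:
l(L, R) = 2 (l(L, R) = 4 + 2/(0 - 1) = 4 + 2/(-1) = 4 + 2*(-1) = 4 - 2 = 2)
((0 - l(5, -4)) - 19)*(-24) = ((0 - 1*2) - 19)*(-24) = ((0 - 2) - 19)*(-24) = (-2 - 19)*(-24) = -21*(-24) = 504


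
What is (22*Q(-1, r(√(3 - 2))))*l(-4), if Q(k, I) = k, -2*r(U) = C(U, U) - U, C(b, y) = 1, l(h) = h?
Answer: 88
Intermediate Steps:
r(U) = -½ + U/2 (r(U) = -(1 - U)/2 = -½ + U/2)
(22*Q(-1, r(√(3 - 2))))*l(-4) = (22*(-1))*(-4) = -22*(-4) = 88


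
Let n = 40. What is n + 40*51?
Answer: 2080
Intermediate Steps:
n + 40*51 = 40 + 40*51 = 40 + 2040 = 2080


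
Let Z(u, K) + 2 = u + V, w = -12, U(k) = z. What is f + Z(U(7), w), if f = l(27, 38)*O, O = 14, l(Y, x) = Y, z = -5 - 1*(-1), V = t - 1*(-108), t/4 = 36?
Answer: 624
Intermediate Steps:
t = 144 (t = 4*36 = 144)
V = 252 (V = 144 - 1*(-108) = 144 + 108 = 252)
z = -4 (z = -5 + 1 = -4)
U(k) = -4
Z(u, K) = 250 + u (Z(u, K) = -2 + (u + 252) = -2 + (252 + u) = 250 + u)
f = 378 (f = 27*14 = 378)
f + Z(U(7), w) = 378 + (250 - 4) = 378 + 246 = 624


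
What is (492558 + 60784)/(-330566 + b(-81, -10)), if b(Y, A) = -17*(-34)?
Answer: -276671/164994 ≈ -1.6769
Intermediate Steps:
b(Y, A) = 578
(492558 + 60784)/(-330566 + b(-81, -10)) = (492558 + 60784)/(-330566 + 578) = 553342/(-329988) = 553342*(-1/329988) = -276671/164994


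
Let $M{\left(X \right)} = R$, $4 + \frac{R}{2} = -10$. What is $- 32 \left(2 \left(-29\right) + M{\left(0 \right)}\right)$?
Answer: $2752$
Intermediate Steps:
$R = -28$ ($R = -8 + 2 \left(-10\right) = -8 - 20 = -28$)
$M{\left(X \right)} = -28$
$- 32 \left(2 \left(-29\right) + M{\left(0 \right)}\right) = - 32 \left(2 \left(-29\right) - 28\right) = - 32 \left(-58 - 28\right) = \left(-32\right) \left(-86\right) = 2752$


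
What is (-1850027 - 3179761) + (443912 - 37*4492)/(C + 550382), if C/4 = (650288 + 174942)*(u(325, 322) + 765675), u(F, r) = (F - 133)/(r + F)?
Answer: -4112479012102374427298/817624721380397 ≈ -5.0298e+6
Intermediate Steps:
u(F, r) = (-133 + F)/(F + r)
C = 1635249086663640/647 (C = 4*((650288 + 174942)*((-133 + 325)/(325 + 322) + 765675)) = 4*(825230*(192/647 + 765675)) = 4*(825230*(495391917/647)) = 4*(408812271665910/647) = 1635249086663640/647 ≈ 2.5274e+12)
(-1850027 - 3179761) + (443912 - 37*4492)/(C + 550382) = (-1850027 - 3179761) + (443912 - 37*4492)/(1635249086663640/647 + 550382) = -5029788 + (443912 - 166204)/(1635249442760794/647) = -5029788 + 277708*(647/1635249442760794) = -5029788 + 89838538/817624721380397 = -4112479012102374427298/817624721380397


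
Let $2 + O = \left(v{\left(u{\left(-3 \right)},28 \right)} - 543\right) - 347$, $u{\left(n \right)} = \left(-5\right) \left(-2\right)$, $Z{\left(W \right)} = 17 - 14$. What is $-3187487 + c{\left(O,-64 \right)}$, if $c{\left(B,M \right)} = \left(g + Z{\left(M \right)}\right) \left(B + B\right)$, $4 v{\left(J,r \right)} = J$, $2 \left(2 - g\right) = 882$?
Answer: $-2411843$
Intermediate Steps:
$Z{\left(W \right)} = 3$
$u{\left(n \right)} = 10$
$g = -439$ ($g = 2 - 441 = -439$)
$v{\left(J,r \right)} = \frac{J}{4}$
$O = - \frac{1779}{2}$ ($O = -2 + \left(\left(\frac{1}{4} \cdot 10 - 543\right) - 347\right) = -2 + \left(\left(\frac{5}{2} - 543\right) - 347\right) = -2 - \frac{1775}{2} = - \frac{1779}{2} \approx -889.5$)
$c{\left(B,M \right)} = - 872 B$ ($c{\left(B,M \right)} = \left(-439 + 3\right) \left(B + B\right) = - 436 \cdot 2 B = - 872 B$)
$-3187487 + c{\left(O,-64 \right)} = -3187487 - -775644 = -3187487 + 775644 = -2411843$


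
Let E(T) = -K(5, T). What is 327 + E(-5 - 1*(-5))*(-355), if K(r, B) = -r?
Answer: -1448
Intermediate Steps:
E(T) = 5 (E(T) = -(-1)*5 = -1*(-5) = 5)
327 + E(-5 - 1*(-5))*(-355) = 327 + 5*(-355) = 327 - 1775 = -1448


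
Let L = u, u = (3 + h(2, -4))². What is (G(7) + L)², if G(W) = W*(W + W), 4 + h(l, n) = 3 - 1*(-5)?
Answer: 21609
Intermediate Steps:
h(l, n) = 4 (h(l, n) = -4 + (3 - 1*(-5)) = -4 + (3 + 5) = -4 + 8 = 4)
G(W) = 2*W² (G(W) = W*(2*W) = 2*W²)
u = 49 (u = (3 + 4)² = 7² = 49)
L = 49
(G(7) + L)² = (2*7² + 49)² = (2*49 + 49)² = (98 + 49)² = 147² = 21609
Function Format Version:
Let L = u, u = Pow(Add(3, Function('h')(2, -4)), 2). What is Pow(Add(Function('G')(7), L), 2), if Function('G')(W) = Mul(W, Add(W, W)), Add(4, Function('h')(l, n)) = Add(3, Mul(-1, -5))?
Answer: 21609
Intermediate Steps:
Function('h')(l, n) = 4 (Function('h')(l, n) = Add(-4, Add(3, Mul(-1, -5))) = Add(-4, Add(3, 5)) = Add(-4, 8) = 4)
Function('G')(W) = Mul(2, Pow(W, 2)) (Function('G')(W) = Mul(W, Mul(2, W)) = Mul(2, Pow(W, 2)))
u = 49 (u = Pow(Add(3, 4), 2) = Pow(7, 2) = 49)
L = 49
Pow(Add(Function('G')(7), L), 2) = Pow(Add(Mul(2, Pow(7, 2)), 49), 2) = Pow(Add(Mul(2, 49), 49), 2) = Pow(Add(98, 49), 2) = Pow(147, 2) = 21609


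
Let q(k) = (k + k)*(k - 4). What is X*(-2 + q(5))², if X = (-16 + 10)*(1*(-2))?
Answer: 768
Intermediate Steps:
q(k) = 2*k*(-4 + k) (q(k) = (2*k)*(-4 + k) = 2*k*(-4 + k))
X = 12 (X = -6*(-2) = 12)
X*(-2 + q(5))² = 12*(-2 + 2*5*(-4 + 5))² = 12*(-2 + 2*5*1)² = 12*(-2 + 10)² = 12*8² = 12*64 = 768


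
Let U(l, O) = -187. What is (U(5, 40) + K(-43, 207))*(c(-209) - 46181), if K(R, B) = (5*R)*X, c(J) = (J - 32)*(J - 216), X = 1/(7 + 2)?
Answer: -35583704/3 ≈ -1.1861e+7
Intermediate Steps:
X = 1/9 ≈ 0.11111
c(J) = (-216 + J)*(-32 + J) (c(J) = (-32 + J)*(-216 + J) = (-216 + J)*(-32 + J))
K(R, B) = 5*R/9 (K(R, B) = (5*R)*(1/9) = 5*R/9)
(U(5, 40) + K(-43, 207))*(c(-209) - 46181) = (-187 + (5/9)*(-43))*((6912 + (-209)**2 - 248*(-209)) - 46181) = (-187 - 215/9)*((6912 + 43681 + 51832) - 46181) = -1898*(102425 - 46181)/9 = -1898/9*56244 = -35583704/3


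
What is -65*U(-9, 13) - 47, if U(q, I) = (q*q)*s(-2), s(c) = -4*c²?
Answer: 84193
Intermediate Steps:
U(q, I) = -16*q² (U(q, I) = (q*q)*(-4*(-2)²) = q²*(-4*4) = q²*(-16) = -16*q²)
-65*U(-9, 13) - 47 = -(-1040)*(-9)² - 47 = -(-1040)*81 - 47 = -65*(-1296) - 47 = 84240 - 47 = 84193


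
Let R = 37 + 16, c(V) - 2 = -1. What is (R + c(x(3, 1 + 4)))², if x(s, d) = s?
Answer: 2916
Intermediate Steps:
c(V) = 1 (c(V) = 2 - 1 = 1)
R = 53
(R + c(x(3, 1 + 4)))² = (53 + 1)² = 54² = 2916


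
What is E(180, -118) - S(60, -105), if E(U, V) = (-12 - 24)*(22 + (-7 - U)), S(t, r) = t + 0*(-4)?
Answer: 5880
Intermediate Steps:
S(t, r) = t (S(t, r) = t + 0 = t)
E(U, V) = -540 + 36*U (E(U, V) = -36*(15 - U) = -540 + 36*U)
E(180, -118) - S(60, -105) = (-540 + 36*180) - 1*60 = (-540 + 6480) - 60 = 5940 - 60 = 5880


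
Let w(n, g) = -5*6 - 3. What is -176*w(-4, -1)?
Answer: 5808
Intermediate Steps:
w(n, g) = -33 (w(n, g) = -30 - 3 = -33)
-176*w(-4, -1) = -176*(-33) = 5808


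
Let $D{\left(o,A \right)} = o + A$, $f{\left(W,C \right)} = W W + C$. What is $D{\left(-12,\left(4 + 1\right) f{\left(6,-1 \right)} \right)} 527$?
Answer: $85901$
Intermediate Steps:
$f{\left(W,C \right)} = C + W^{2}$ ($f{\left(W,C \right)} = W^{2} + C = C + W^{2}$)
$D{\left(o,A \right)} = A + o$
$D{\left(-12,\left(4 + 1\right) f{\left(6,-1 \right)} \right)} 527 = \left(\left(4 + 1\right) \left(-1 + 6^{2}\right) - 12\right) 527 = \left(5 \left(-1 + 36\right) - 12\right) 527 = \left(5 \cdot 35 - 12\right) 527 = \left(175 - 12\right) 527 = 163 \cdot 527 = 85901$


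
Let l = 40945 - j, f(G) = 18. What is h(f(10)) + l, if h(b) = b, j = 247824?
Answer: -206861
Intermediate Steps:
l = -206879 (l = 40945 - 1*247824 = 40945 - 247824 = -206879)
h(f(10)) + l = 18 - 206879 = -206861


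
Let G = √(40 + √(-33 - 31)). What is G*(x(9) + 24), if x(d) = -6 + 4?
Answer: 44*√(10 + 2*I) ≈ 139.83 + 13.846*I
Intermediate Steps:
x(d) = -2
G = √(40 + 8*I) (G = √(40 + √(-64)) = √(40 + 8*I) ≈ 6.3558 + 0.62935*I)
G*(x(9) + 24) = (2*√(10 + 2*I))*(-2 + 24) = (2*√(10 + 2*I))*22 = 44*√(10 + 2*I)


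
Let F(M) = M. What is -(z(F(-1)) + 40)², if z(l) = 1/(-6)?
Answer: -57121/36 ≈ -1586.7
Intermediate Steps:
z(l) = -⅙
-(z(F(-1)) + 40)² = -(-⅙ + 40)² = -(239/6)² = -1*57121/36 = -57121/36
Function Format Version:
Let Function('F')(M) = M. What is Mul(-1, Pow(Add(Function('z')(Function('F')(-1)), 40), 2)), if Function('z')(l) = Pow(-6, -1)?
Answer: Rational(-57121, 36) ≈ -1586.7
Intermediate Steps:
Function('z')(l) = Rational(-1, 6)
Mul(-1, Pow(Add(Function('z')(Function('F')(-1)), 40), 2)) = Mul(-1, Pow(Add(Rational(-1, 6), 40), 2)) = Mul(-1, Pow(Rational(239, 6), 2)) = Mul(-1, Rational(57121, 36)) = Rational(-57121, 36)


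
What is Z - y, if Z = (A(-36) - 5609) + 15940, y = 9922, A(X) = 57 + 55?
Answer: 521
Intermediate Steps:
A(X) = 112
Z = 10443 (Z = (112 - 5609) + 15940 = -5497 + 15940 = 10443)
Z - y = 10443 - 1*9922 = 10443 - 9922 = 521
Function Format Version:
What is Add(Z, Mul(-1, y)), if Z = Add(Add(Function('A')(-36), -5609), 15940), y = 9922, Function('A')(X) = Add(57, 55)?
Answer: 521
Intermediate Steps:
Function('A')(X) = 112
Z = 10443 (Z = Add(Add(112, -5609), 15940) = Add(-5497, 15940) = 10443)
Add(Z, Mul(-1, y)) = Add(10443, Mul(-1, 9922)) = Add(10443, -9922) = 521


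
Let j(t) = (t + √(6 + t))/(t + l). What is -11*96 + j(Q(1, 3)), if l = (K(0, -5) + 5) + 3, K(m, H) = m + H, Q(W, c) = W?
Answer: -4223/4 + √7/4 ≈ -1055.1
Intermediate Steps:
K(m, H) = H + m
l = 3 (l = ((-5 + 0) + 5) + 3 = (-5 + 5) + 3 = 0 + 3 = 3)
j(t) = (t + √(6 + t))/(3 + t) (j(t) = (t + √(6 + t))/(t + 3) = (t + √(6 + t))/(3 + t))
-11*96 + j(Q(1, 3)) = -11*96 + (1 + √(6 + 1))/(3 + 1) = -1056 + (1 + √7)/4 = -1056 + (¼ + √7/4) = -4223/4 + √7/4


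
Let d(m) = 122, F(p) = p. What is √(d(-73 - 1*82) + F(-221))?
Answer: 3*I*√11 ≈ 9.9499*I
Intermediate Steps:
√(d(-73 - 1*82) + F(-221)) = √(122 - 221) = √(-99) = 3*I*√11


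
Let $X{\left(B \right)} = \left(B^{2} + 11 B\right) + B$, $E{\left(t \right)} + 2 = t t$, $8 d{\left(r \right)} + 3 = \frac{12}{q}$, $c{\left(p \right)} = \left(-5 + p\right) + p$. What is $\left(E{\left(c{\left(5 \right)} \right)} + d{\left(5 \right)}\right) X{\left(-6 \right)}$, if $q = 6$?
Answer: $- \frac{1647}{2} \approx -823.5$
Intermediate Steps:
$c{\left(p \right)} = -5 + 2 p$
$d{\left(r \right)} = - \frac{1}{8}$ ($d{\left(r \right)} = - \frac{3}{8} + \frac{12 \cdot \frac{1}{6}}{8} = - \frac{3}{8} + \frac{1}{8} \cdot 2 = - \frac{3}{8} + \frac{1}{4} = - \frac{1}{8}$)
$E{\left(t \right)} = -2 + t^{2}$ ($E{\left(t \right)} = -2 + t t = -2 + t^{2}$)
$X{\left(B \right)} = B^{2} + 12 B$
$\left(E{\left(c{\left(5 \right)} \right)} + d{\left(5 \right)}\right) X{\left(-6 \right)} = \left(\left(-2 + \left(-5 + 2 \cdot 5\right)^{2}\right) - \frac{1}{8}\right) \left(- 6 \left(12 - 6\right)\right) = \left(\left(-2 + \left(-5 + 10\right)^{2}\right) - \frac{1}{8}\right) \left(\left(-6\right) 6\right) = \left(\left(-2 + 5^{2}\right) - \frac{1}{8}\right) \left(-36\right) = \left(\left(-2 + 25\right) - \frac{1}{8}\right) \left(-36\right) = \left(23 - \frac{1}{8}\right) \left(-36\right) = \frac{183}{8} \left(-36\right) = - \frac{1647}{2}$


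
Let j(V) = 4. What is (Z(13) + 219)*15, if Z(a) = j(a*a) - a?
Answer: 3150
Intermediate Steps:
Z(a) = 4 - a
(Z(13) + 219)*15 = ((4 - 1*13) + 219)*15 = ((4 - 13) + 219)*15 = (-9 + 219)*15 = 210*15 = 3150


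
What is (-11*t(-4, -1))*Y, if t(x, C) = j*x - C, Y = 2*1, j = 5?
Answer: 418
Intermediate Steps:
Y = 2
t(x, C) = -C + 5*x (t(x, C) = 5*x - C = -C + 5*x)
(-11*t(-4, -1))*Y = -11*(-1*(-1) + 5*(-4))*2 = -11*(1 - 20)*2 = -11*(-19)*2 = 209*2 = 418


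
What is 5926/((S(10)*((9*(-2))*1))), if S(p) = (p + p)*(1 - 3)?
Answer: 2963/360 ≈ 8.2306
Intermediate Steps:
S(p) = -4*p (S(p) = (2*p)*(-2) = -4*p)
5926/((S(10)*((9*(-2))*1))) = 5926/(((-4*10)*((9*(-2))*1))) = 5926/((-(-720))) = 5926/((-40*(-18))) = 5926/720 = 5926*(1/720) = 2963/360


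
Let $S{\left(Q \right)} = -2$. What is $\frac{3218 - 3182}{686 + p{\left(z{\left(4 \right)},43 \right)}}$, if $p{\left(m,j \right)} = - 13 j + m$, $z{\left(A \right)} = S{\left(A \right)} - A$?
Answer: $\frac{36}{121} \approx 0.29752$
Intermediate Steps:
$z{\left(A \right)} = -2 - A$
$p{\left(m,j \right)} = m - 13 j$
$\frac{3218 - 3182}{686 + p{\left(z{\left(4 \right)},43 \right)}} = \frac{3218 - 3182}{686 - 565} = \frac{36}{686 - 565} = \frac{36}{121}$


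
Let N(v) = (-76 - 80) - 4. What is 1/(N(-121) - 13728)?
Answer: -1/13888 ≈ -7.2005e-5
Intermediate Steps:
N(v) = -160 (N(v) = -156 - 4 = -160)
1/(N(-121) - 13728) = 1/(-160 - 13728) = 1/(-13888) = -1/13888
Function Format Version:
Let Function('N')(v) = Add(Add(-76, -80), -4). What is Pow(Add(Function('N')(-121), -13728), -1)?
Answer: Rational(-1, 13888) ≈ -7.2005e-5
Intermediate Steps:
Function('N')(v) = -160 (Function('N')(v) = Add(-156, -4) = -160)
Pow(Add(Function('N')(-121), -13728), -1) = Pow(Add(-160, -13728), -1) = Pow(-13888, -1) = Rational(-1, 13888)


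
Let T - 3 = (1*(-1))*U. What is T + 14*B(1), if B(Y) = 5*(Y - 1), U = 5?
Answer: -2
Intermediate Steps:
B(Y) = -5 + 5*Y (B(Y) = 5*(-1 + Y) = -5 + 5*Y)
T = -2 (T = 3 + (1*(-1))*5 = 3 - 1*5 = 3 - 5 = -2)
T + 14*B(1) = -2 + 14*(-5 + 5*1) = -2 + 14*(-5 + 5) = -2 + 14*0 = -2 + 0 = -2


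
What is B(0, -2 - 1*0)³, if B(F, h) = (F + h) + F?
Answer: -8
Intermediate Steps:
B(F, h) = h + 2*F
B(0, -2 - 1*0)³ = ((-2 - 1*0) + 2*0)³ = ((-2 + 0) + 0)³ = (-2 + 0)³ = (-2)³ = -8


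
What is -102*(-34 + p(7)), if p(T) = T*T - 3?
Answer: -1224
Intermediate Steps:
p(T) = -3 + T**2 (p(T) = T**2 - 3 = -3 + T**2)
-102*(-34 + p(7)) = -102*(-34 + (-3 + 7**2)) = -102*(-34 + (-3 + 49)) = -102*(-34 + 46) = -102*12 = -1224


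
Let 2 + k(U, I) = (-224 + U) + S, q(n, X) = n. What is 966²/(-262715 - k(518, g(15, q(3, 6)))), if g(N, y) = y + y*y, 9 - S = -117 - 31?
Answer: -233289/65791 ≈ -3.5459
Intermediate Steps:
S = 157 (S = 9 - (-117 - 31) = 9 - 1*(-148) = 9 + 148 = 157)
g(N, y) = y + y²
k(U, I) = -69 + U (k(U, I) = -2 + ((-224 + U) + 157) = -2 + (-67 + U) = -69 + U)
966²/(-262715 - k(518, g(15, q(3, 6)))) = 966²/(-262715 - (-69 + 518)) = 933156/(-262715 - 1*449) = 933156/(-262715 - 449) = 933156/(-263164) = 933156*(-1/263164) = -233289/65791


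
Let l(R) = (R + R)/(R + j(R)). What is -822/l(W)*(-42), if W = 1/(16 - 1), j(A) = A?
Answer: 34524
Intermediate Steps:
W = 1/15 ≈ 0.066667
l(R) = 1 (l(R) = (R + R)/(R + R) = (2*R)/((2*R)) = (2*R)*(1/(2*R)) = 1)
-822/l(W)*(-42) = -822/1*(-42) = -822*1*(-42) = -822*(-42) = 34524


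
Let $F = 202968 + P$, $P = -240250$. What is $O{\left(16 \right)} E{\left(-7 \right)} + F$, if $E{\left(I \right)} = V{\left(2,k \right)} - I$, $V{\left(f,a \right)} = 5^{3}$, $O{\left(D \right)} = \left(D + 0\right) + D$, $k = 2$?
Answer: $-33058$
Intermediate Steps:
$O{\left(D \right)} = 2 D$ ($O{\left(D \right)} = D + D = 2 D$)
$F = -37282$ ($F = 202968 - 240250 = -37282$)
$V{\left(f,a \right)} = 125$
$E{\left(I \right)} = 125 - I$
$O{\left(16 \right)} E{\left(-7 \right)} + F = 2 \cdot 16 \left(125 - -7\right) - 37282 = 32 \left(125 + 7\right) - 37282 = 32 \cdot 132 - 37282 = 4224 - 37282 = -33058$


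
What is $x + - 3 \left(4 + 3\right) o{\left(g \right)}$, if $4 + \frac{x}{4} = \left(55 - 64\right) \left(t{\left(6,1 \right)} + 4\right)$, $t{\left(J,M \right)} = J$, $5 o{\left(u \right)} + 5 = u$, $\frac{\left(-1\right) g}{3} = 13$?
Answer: $- \frac{956}{5} \approx -191.2$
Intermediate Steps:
$g = -39$ ($g = \left(-3\right) 13 = -39$)
$o{\left(u \right)} = -1 + \frac{u}{5}$
$x = -376$ ($x = -16 + 4 \left(55 - 64\right) \left(6 + 4\right) = -16 + 4 \left(\left(-9\right) 10\right) = -16 + 4 \left(-90\right) = -16 - 360 = -376$)
$x + - 3 \left(4 + 3\right) o{\left(g \right)} = -376 + - 3 \left(4 + 3\right) \left(-1 + \frac{1}{5} \left(-39\right)\right) = -376 + \left(-3\right) 7 \left(-1 - \frac{39}{5}\right) = -376 - - \frac{924}{5} = -376 + \frac{924}{5} = - \frac{956}{5}$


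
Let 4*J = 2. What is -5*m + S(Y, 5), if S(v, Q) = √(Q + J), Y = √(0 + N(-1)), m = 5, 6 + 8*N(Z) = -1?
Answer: -25 + √22/2 ≈ -22.655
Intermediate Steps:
J = ½ (J = (¼)*2 = ½ ≈ 0.50000)
N(Z) = -7/8 (N(Z) = -¾ + (⅛)*(-1) = -¾ - ⅛ = -7/8)
Y = I*√14/4 (Y = √(0 - 7/8) = √(-7/8) = I*√14/4 ≈ 0.93541*I)
S(v, Q) = √(½ + Q) (S(v, Q) = √(Q + ½) = √(½ + Q))
-5*m + S(Y, 5) = -5*5 + √(2 + 4*5)/2 = -25 + √(2 + 20)/2 = -25 + √22/2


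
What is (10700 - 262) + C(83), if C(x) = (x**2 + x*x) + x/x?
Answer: 24217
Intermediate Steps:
C(x) = 1 + 2*x**2 (C(x) = (x**2 + x**2) + 1 = 2*x**2 + 1 = 1 + 2*x**2)
(10700 - 262) + C(83) = (10700 - 262) + (1 + 2*83**2) = 10438 + (1 + 2*6889) = 10438 + (1 + 13778) = 10438 + 13779 = 24217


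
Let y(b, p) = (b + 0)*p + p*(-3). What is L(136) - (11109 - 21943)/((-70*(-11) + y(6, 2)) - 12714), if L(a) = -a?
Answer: -817201/5969 ≈ -136.91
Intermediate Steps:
y(b, p) = -3*p + b*p (y(b, p) = b*p - 3*p = -3*p + b*p)
L(136) - (11109 - 21943)/((-70*(-11) + y(6, 2)) - 12714) = -1*136 - (11109 - 21943)/((-70*(-11) + 2*(-3 + 6)) - 12714) = -136 - (-10834)/((770 + 2*3) - 12714) = -136 - (-10834)/((770 + 6) - 12714) = -136 - (-10834)/(776 - 12714) = -136 - (-10834)/(-11938) = -136 - (-10834)*(-1)/11938 = -136 - 1*5417/5969 = -136 - 5417/5969 = -817201/5969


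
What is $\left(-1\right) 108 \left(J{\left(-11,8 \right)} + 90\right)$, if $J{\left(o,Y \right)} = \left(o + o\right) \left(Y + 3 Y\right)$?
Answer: $66312$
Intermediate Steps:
$J{\left(o,Y \right)} = 8 Y o$ ($J{\left(o,Y \right)} = 2 o 4 Y = 8 Y o$)
$\left(-1\right) 108 \left(J{\left(-11,8 \right)} + 90\right) = \left(-1\right) 108 \left(8 \cdot 8 \left(-11\right) + 90\right) = - 108 \left(-704 + 90\right) = \left(-108\right) \left(-614\right) = 66312$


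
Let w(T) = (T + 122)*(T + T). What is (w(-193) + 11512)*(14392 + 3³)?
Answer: 561158642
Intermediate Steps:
w(T) = 2*T*(122 + T) (w(T) = (122 + T)*(2*T) = 2*T*(122 + T))
(w(-193) + 11512)*(14392 + 3³) = (2*(-193)*(122 - 193) + 11512)*(14392 + 3³) = (2*(-193)*(-71) + 11512)*(14392 + 27) = (27406 + 11512)*14419 = 38918*14419 = 561158642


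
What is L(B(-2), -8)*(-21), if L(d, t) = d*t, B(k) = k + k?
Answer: -672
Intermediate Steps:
B(k) = 2*k
L(B(-2), -8)*(-21) = ((2*(-2))*(-8))*(-21) = -4*(-8)*(-21) = 32*(-21) = -672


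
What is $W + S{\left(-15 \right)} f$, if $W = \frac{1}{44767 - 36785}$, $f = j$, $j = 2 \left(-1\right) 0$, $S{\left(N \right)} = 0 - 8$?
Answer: $\frac{1}{7982} \approx 0.00012528$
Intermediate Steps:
$S{\left(N \right)} = -8$ ($S{\left(N \right)} = 0 - 8 = -8$)
$j = 0$ ($j = \left(-2\right) 0 = 0$)
$f = 0$
$W = \frac{1}{7982} \approx 0.00012528$
$W + S{\left(-15 \right)} f = \frac{1}{7982} - 0 = \frac{1}{7982} + 0 = \frac{1}{7982}$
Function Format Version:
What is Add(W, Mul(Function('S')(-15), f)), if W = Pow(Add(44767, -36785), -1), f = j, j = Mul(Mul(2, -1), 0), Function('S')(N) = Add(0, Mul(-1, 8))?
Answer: Rational(1, 7982) ≈ 0.00012528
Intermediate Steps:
Function('S')(N) = -8 (Function('S')(N) = Add(0, -8) = -8)
j = 0 (j = Mul(-2, 0) = 0)
f = 0
W = Rational(1, 7982) (W = Pow(7982, -1) = Rational(1, 7982) ≈ 0.00012528)
Add(W, Mul(Function('S')(-15), f)) = Add(Rational(1, 7982), Mul(-8, 0)) = Add(Rational(1, 7982), 0) = Rational(1, 7982)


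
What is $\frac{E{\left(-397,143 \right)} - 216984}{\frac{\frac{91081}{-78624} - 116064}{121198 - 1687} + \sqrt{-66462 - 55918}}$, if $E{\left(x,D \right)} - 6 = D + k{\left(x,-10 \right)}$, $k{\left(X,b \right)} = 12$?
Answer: $\frac{18591968188754474602312224}{10805374565348455412898769} + \frac{38287884841863159871420416 i \sqrt{30595}}{10805374565348455412898769} \approx 1.7206 + 619.79 i$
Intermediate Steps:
$E{\left(x,D \right)} = 18 + D$ ($E{\left(x,D \right)} = 6 + \left(D + 12\right) = 6 + \left(12 + D\right) = 18 + D$)
$\frac{E{\left(-397,143 \right)} - 216984}{\frac{\frac{91081}{-78624} - 116064}{121198 - 1687} + \sqrt{-66462 - 55918}} = \frac{\left(18 + 143\right) - 216984}{\frac{\frac{91081}{-78624} - 116064}{121198 - 1687} + \sqrt{-66462 - 55918}} = \frac{161 - 216984}{\frac{91081 \left(- \frac{1}{78624}\right) - 116064}{119511} + \sqrt{-122380}} = \frac{161 - 216984}{\left(- \frac{91081}{78624} - 116064\right) \frac{1}{119511} + 2 i \sqrt{30595}} = - \frac{216823}{\left(- \frac{9125507017}{78624}\right) \frac{1}{119511} + 2 i \sqrt{30595}} = - \frac{216823}{- \frac{9125507017}{9396432864} + 2 i \sqrt{30595}}$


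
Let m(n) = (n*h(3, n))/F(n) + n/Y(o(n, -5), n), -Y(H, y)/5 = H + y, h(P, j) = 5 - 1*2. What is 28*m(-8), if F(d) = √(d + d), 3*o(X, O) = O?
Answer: -672/145 + 168*I ≈ -4.6345 + 168.0*I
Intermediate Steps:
h(P, j) = 3 (h(P, j) = 5 - 2 = 3)
o(X, O) = O/3
Y(H, y) = -5*H - 5*y (Y(H, y) = -5*(H + y) = -5*H - 5*y)
F(d) = √2*√d (F(d) = √(2*d) = √2*√d)
m(n) = n/(25/3 - 5*n) + 3*√2*√n/2 (m(n) = (n*3)/((√2*√n)) + n/(-5*(-5)/3 - 5*n) = (3*n)*(√2/(2*√n)) + n/(-5*(-5/3) - 5*n) = 3*√2*√n/2 + n/(25/3 - 5*n) = n/(25/3 - 5*n) + 3*√2*√n/2)
28*m(-8) = 28*(3*(-2*(-8) + 5*√2*√(-8)*(-5 + 3*(-8)))/(10*(-5 + 3*(-8)))) = 28*(3*(16 + 5*√2*(2*I*√2)*(-5 - 24))/(10*(-5 - 24))) = 28*((3/10)*(16 + 5*√2*(2*I*√2)*(-29))/(-29)) = 28*((3/10)*(-1/29)*(16 - 580*I)) = 28*(-24/145 + 6*I) = -672/145 + 168*I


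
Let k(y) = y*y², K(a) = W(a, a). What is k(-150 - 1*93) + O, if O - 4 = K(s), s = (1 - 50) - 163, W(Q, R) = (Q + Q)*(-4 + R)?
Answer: -14257319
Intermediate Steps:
W(Q, R) = 2*Q*(-4 + R) (W(Q, R) = (2*Q)*(-4 + R) = 2*Q*(-4 + R))
s = -212 (s = -49 - 163 = -212)
K(a) = 2*a*(-4 + a)
k(y) = y³
O = 91588 (O = 4 + 2*(-212)*(-4 - 212) = 4 + 2*(-212)*(-216) = 4 + 91584 = 91588)
k(-150 - 1*93) + O = (-150 - 1*93)³ + 91588 = (-150 - 93)³ + 91588 = (-243)³ + 91588 = -14348907 + 91588 = -14257319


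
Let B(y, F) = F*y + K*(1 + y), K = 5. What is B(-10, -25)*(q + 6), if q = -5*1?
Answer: 205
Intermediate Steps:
B(y, F) = 5 + 5*y + F*y (B(y, F) = F*y + 5*(1 + y) = F*y + (5 + 5*y) = 5 + 5*y + F*y)
q = -5
B(-10, -25)*(q + 6) = (5 + 5*(-10) - 25*(-10))*(-5 + 6) = (5 - 50 + 250)*1 = 205*1 = 205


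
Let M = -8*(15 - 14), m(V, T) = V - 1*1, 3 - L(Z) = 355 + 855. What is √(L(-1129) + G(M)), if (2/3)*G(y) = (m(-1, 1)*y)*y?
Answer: I*√1399 ≈ 37.403*I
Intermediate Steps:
L(Z) = -1207 (L(Z) = 3 - (355 + 855) = 3 - 1*1210 = 3 - 1210 = -1207)
m(V, T) = -1 + V (m(V, T) = V - 1 = -1 + V)
M = -8 (M = -8*1 = -8)
G(y) = -3*y² (G(y) = 3*(((-1 - 1)*y)*y)/2 = 3*((-2*y)*y)/2 = 3*(-2*y²)/2 = -3*y²)
√(L(-1129) + G(M)) = √(-1207 - 3*(-8)²) = √(-1207 - 3*64) = √(-1207 - 192) = √(-1399) = I*√1399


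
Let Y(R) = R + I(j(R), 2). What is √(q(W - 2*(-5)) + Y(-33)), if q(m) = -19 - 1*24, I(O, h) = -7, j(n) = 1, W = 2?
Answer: I*√83 ≈ 9.1104*I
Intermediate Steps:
Y(R) = -7 + R (Y(R) = R - 7 = -7 + R)
q(m) = -43 (q(m) = -19 - 24 = -43)
√(q(W - 2*(-5)) + Y(-33)) = √(-43 + (-7 - 33)) = √(-43 - 40) = √(-83) = I*√83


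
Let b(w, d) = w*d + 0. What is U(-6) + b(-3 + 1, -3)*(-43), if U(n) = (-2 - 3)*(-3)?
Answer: -243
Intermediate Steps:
U(n) = 15 (U(n) = -5*(-3) = 15)
b(w, d) = d*w (b(w, d) = d*w + 0 = d*w)
U(-6) + b(-3 + 1, -3)*(-43) = 15 - 3*(-3 + 1)*(-43) = 15 - 3*(-2)*(-43) = 15 + 6*(-43) = 15 - 258 = -243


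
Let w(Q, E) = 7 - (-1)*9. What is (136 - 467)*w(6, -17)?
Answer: -5296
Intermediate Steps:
w(Q, E) = 16 (w(Q, E) = 7 - 1*(-9) = 7 + 9 = 16)
(136 - 467)*w(6, -17) = (136 - 467)*16 = -331*16 = -5296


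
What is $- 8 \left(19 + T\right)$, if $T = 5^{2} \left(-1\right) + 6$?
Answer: $0$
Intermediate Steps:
$T = -19$ ($T = 25 \left(-1\right) + 6 = -25 + 6 = -19$)
$- 8 \left(19 + T\right) = - 8 \left(19 - 19\right) = \left(-8\right) 0 = 0$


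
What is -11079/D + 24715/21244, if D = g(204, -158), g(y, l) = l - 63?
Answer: 240824291/4694924 ≈ 51.295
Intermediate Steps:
g(y, l) = -63 + l
D = -221 (D = -63 - 158 = -221)
-11079/D + 24715/21244 = -11079/(-221) + 24715/21244 = -11079*(-1/221) + 24715*(1/21244) = 11079/221 + 24715/21244 = 240824291/4694924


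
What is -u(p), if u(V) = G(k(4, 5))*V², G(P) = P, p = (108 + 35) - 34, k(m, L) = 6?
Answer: -71286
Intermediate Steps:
p = 109 (p = 143 - 34 = 109)
u(V) = 6*V²
-u(p) = -6*109² = -6*11881 = -1*71286 = -71286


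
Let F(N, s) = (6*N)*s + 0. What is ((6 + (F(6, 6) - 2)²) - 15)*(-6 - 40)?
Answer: -2106202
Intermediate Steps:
F(N, s) = 6*N*s (F(N, s) = 6*N*s + 0 = 6*N*s)
((6 + (F(6, 6) - 2)²) - 15)*(-6 - 40) = ((6 + (6*6*6 - 2)²) - 15)*(-6 - 40) = ((6 + (216 - 2)²) - 15)*(-46) = ((6 + 214²) - 15)*(-46) = ((6 + 45796) - 15)*(-46) = (45802 - 15)*(-46) = 45787*(-46) = -2106202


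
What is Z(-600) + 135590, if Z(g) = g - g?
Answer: 135590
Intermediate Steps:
Z(g) = 0
Z(-600) + 135590 = 0 + 135590 = 135590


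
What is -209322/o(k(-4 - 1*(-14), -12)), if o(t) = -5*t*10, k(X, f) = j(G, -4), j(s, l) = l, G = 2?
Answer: -104661/100 ≈ -1046.6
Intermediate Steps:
k(X, f) = -4
o(t) = -50*t
-209322/o(k(-4 - 1*(-14), -12)) = -209322/((-50*(-4))) = -209322/200 = -209322*1/200 = -104661/100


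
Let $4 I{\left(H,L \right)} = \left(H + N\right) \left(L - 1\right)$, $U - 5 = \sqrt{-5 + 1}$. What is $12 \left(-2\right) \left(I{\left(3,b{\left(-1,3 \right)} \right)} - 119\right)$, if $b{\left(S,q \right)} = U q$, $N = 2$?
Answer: $2436 - 180 i \approx 2436.0 - 180.0 i$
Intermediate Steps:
$U = 5 + 2 i$ ($U = 5 + \sqrt{-5 + 1} = 5 + \sqrt{-4} = 5 + 2 i \approx 5.0 + 2.0 i$)
$b{\left(S,q \right)} = q \left(5 + 2 i\right)$ ($b{\left(S,q \right)} = \left(5 + 2 i\right) q = q \left(5 + 2 i\right)$)
$I{\left(H,L \right)} = \frac{\left(-1 + L\right) \left(2 + H\right)}{4}$ ($I{\left(H,L \right)} = \frac{\left(H + 2\right) \left(L - 1\right)}{4} = \frac{\left(2 + H\right) \left(-1 + L\right)}{4} = \frac{\left(-1 + L\right) \left(2 + H\right)}{4}$)
$12 \left(-2\right) \left(I{\left(3,b{\left(-1,3 \right)} \right)} - 119\right) = 12 \left(-2\right) \left(\left(- \frac{1}{2} + \frac{3 \left(5 + 2 i\right)}{2} - \frac{3}{4} + \frac{1}{4} \cdot 3 \cdot 3 \left(5 + 2 i\right)\right) - 119\right) = - 24 \left(\left(- \frac{1}{2} + \frac{15 + 6 i}{2} - \frac{3}{4} + \frac{1}{4} \cdot 3 \left(15 + 6 i\right)\right) - 119\right) = - 24 \left(\left(- \frac{1}{2} + \left(\frac{15}{2} + 3 i\right) - \frac{3}{4} + \left(\frac{45}{4} + \frac{9 i}{2}\right)\right) - 119\right) = - 24 \left(\left(\frac{35}{2} + \frac{15 i}{2}\right) - 119\right) = - 24 \left(- \frac{203}{2} + \frac{15 i}{2}\right) = 2436 - 180 i$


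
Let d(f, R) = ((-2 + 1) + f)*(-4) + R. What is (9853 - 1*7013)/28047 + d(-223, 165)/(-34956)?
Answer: 23172391/326803644 ≈ 0.070906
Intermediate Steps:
d(f, R) = 4 + R - 4*f (d(f, R) = (-1 + f)*(-4) + R = (4 - 4*f) + R = 4 + R - 4*f)
(9853 - 1*7013)/28047 + d(-223, 165)/(-34956) = (9853 - 1*7013)/28047 + (4 + 165 - 4*(-223))/(-34956) = (9853 - 7013)*(1/28047) + (4 + 165 + 892)*(-1/34956) = 2840*(1/28047) + 1061*(-1/34956) = 2840/28047 - 1061/34956 = 23172391/326803644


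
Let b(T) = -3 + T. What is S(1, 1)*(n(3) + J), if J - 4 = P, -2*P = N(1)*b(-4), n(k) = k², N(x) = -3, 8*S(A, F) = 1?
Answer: 5/16 ≈ 0.31250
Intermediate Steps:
S(A, F) = ⅛ (S(A, F) = (⅛)*1 = ⅛)
P = -21/2 (P = -(-3)*(-3 - 4)/2 = -(-3)*(-7)/2 = -½*21 = -21/2 ≈ -10.500)
J = -13/2 (J = 4 - 21/2 = -13/2 ≈ -6.5000)
S(1, 1)*(n(3) + J) = (3² - 13/2)/8 = (9 - 13/2)/8 = (⅛)*(5/2) = 5/16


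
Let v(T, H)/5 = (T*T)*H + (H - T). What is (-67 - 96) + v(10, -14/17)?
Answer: -10691/17 ≈ -628.88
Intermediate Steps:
v(T, H) = -5*T + 5*H + 5*H*T**2 (v(T, H) = 5*((T*T)*H + (H - T)) = 5*(T**2*H + (H - T)) = 5*(H*T**2 + (H - T)) = 5*(H - T + H*T**2) = -5*T + 5*H + 5*H*T**2)
(-67 - 96) + v(10, -14/17) = (-67 - 96) + (-5*10 + 5*(-14/17) + 5*(-14/17)*10**2) = -163 + (-50 + 5*(-14*1/17) + 5*(-14*1/17)*100) = -163 + (-50 + 5*(-14/17) + 5*(-14/17)*100) = -163 + (-50 - 70/17 - 7000/17) = -163 - 7920/17 = -10691/17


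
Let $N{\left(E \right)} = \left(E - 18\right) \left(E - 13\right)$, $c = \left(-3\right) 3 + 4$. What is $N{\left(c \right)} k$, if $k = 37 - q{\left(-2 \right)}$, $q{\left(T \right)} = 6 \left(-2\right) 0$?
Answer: $15318$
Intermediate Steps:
$c = -5$ ($c = -9 + 4 = -5$)
$q{\left(T \right)} = 0$ ($q{\left(T \right)} = \left(-12\right) 0 = 0$)
$N{\left(E \right)} = \left(-18 + E\right) \left(-13 + E\right)$
$k = 37$ ($k = 37 - 0 = 37 + 0 = 37$)
$N{\left(c \right)} k = \left(234 + \left(-5\right)^{2} - -155\right) 37 = \left(234 + 25 + 155\right) 37 = 414 \cdot 37 = 15318$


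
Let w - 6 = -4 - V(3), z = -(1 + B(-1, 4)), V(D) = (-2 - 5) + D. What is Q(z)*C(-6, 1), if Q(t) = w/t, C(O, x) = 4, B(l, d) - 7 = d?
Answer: -2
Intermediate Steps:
B(l, d) = 7 + d
V(D) = -7 + D
z = -12 (z = -(1 + (7 + 4)) = -(1 + 11) = -1*12 = -12)
w = 6 (w = 6 + (-4 - (-7 + 3)) = 6 + (-4 - 1*(-4)) = 6 + (-4 + 4) = 6 + 0 = 6)
Q(t) = 6/t
Q(z)*C(-6, 1) = (6/(-12))*4 = (6*(-1/12))*4 = -1/2*4 = -2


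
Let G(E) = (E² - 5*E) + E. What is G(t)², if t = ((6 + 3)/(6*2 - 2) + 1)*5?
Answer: 43681/16 ≈ 2730.1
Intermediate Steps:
t = 19/2 (t = (9/(12 - 2) + 1)*5 = (9/10 + 1)*5 = (19/10)*5 = 19/2 ≈ 9.5000)
G(E) = E² - 4*E
G(t)² = (19*(-4 + 19/2)/2)² = ((19/2)*(11/2))² = (209/4)² = 43681/16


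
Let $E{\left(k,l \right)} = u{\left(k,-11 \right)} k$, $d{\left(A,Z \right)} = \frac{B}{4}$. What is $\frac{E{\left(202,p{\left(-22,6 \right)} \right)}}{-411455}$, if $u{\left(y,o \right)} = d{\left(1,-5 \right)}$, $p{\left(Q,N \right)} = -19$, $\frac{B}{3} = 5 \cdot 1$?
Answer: $- \frac{303}{164582} \approx -0.001841$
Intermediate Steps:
$B = 15$ ($B = 3 \cdot 5 \cdot 1 = 3 \cdot 5 = 15$)
$d{\left(A,Z \right)} = \frac{15}{4}$
$u{\left(y,o \right)} = \frac{15}{4}$
$E{\left(k,l \right)} = \frac{15 k}{4}$
$\frac{E{\left(202,p{\left(-22,6 \right)} \right)}}{-411455} = \frac{\frac{15}{4} \cdot 202}{-411455} = \frac{1515}{2} \left(- \frac{1}{411455}\right) = - \frac{303}{164582}$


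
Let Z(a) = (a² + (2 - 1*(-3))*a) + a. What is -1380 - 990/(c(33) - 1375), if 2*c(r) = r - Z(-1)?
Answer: -311715/226 ≈ -1379.3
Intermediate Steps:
Z(a) = a² + 6*a (Z(a) = (a² + (2 + 3)*a) + a = (a² + 5*a) + a = a² + 6*a)
c(r) = 5/2 + r/2 (c(r) = (r - (-1)*(6 - 1))/2 = (r - (-1)*5)/2 = (r - 1*(-5))/2 = (r + 5)/2 = (5 + r)/2 = 5/2 + r/2)
-1380 - 990/(c(33) - 1375) = -1380 - 990/((5/2 + (½)*33) - 1375) = -1380 - 990/((5/2 + 33/2) - 1375) = -1380 - 990/(19 - 1375) = -1380 - 990/(-1356) = -1380 - 990*(-1/1356) = -1380 + 165/226 = -311715/226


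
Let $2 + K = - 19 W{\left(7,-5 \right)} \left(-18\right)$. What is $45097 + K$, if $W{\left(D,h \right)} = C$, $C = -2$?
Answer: $44411$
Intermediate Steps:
$W{\left(D,h \right)} = -2$
$K = -686$ ($K = -2 + \left(-19\right) \left(-2\right) \left(-18\right) = -2 + 38 \left(-18\right) = -2 - 684 = -686$)
$45097 + K = 45097 - 686 = 44411$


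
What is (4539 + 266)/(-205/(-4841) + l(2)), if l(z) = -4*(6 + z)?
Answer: -23261005/154707 ≈ -150.36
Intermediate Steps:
l(z) = -24 - 4*z
(4539 + 266)/(-205/(-4841) + l(2)) = (4539 + 266)/(-205/(-4841) + (-24 - 4*2)) = 4805/(-205*(-1/4841) + (-24 - 8)) = 4805/(205/4841 - 32) = 4805/(-154707/4841) = 4805*(-4841/154707) = -23261005/154707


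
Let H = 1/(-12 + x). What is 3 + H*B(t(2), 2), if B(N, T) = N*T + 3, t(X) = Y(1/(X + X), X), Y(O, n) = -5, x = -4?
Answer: 55/16 ≈ 3.4375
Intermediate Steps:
H = -1/16 (H = 1/(-12 - 4) = 1/(-16) = -1/16 ≈ -0.062500)
t(X) = -5
B(N, T) = 3 + N*T
3 + H*B(t(2), 2) = 3 - (3 - 5*2)/16 = 3 - (3 - 10)/16 = 3 - 1/16*(-7) = 3 + 7/16 = 55/16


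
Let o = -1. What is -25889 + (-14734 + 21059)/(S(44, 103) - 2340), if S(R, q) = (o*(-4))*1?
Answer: -60483029/2336 ≈ -25892.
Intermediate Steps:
S(R, q) = 4 (S(R, q) = -1*(-4)*1 = 4*1 = 4)
-25889 + (-14734 + 21059)/(S(44, 103) - 2340) = -25889 + (-14734 + 21059)/(4 - 2340) = -25889 + 6325/(-2336) = -25889 + 6325*(-1/2336) = -25889 - 6325/2336 = -60483029/2336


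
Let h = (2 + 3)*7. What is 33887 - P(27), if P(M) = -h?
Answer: 33922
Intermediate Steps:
h = 35 (h = 5*7 = 35)
P(M) = -35 (P(M) = -1*35 = -35)
33887 - P(27) = 33887 - 1*(-35) = 33887 + 35 = 33922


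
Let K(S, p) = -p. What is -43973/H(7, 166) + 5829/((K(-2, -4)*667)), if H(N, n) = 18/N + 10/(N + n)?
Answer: -1224619973/73232 ≈ -16722.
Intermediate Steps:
H(N, n) = 10/(N + n) + 18/N
-43973/H(7, 166) + 5829/((K(-2, -4)*667)) = -43973*7*(7 + 166)/(2*(9*166 + 14*7)) + 5829/((-1*(-4)*667)) = -43973*1211/(2*(1494 + 98)) + 5829/((4*667)) = -43973/(2*(⅐)*(1/173)*1592) + 5829/2668 = -43973/3184/1211 + 5829*(1/2668) = -43973*1211/3184 + 201/92 = -53251303/3184 + 201/92 = -1224619973/73232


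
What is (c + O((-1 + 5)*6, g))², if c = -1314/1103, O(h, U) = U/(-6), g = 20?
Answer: 224160784/10949481 ≈ 20.472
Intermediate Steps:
O(h, U) = -U/6 (O(h, U) = U*(-⅙) = -U/6)
c = -1314/1103 (c = -1314*1/1103 = -1314/1103 ≈ -1.1913)
(c + O((-1 + 5)*6, g))² = (-1314/1103 - ⅙*20)² = (-1314/1103 - 10/3)² = (-14972/3309)² = 224160784/10949481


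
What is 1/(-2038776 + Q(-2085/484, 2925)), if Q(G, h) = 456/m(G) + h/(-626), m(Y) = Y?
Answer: -435070/887058360763 ≈ -4.9046e-7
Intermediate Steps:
Q(G, h) = 456/G - h/626 (Q(G, h) = 456/G + h/(-626) = 456/G + h*(-1/626) = 456/G - h/626)
1/(-2038776 + Q(-2085/484, 2925)) = 1/(-2038776 + (456/((-2085/484)) - 1/626*2925)) = 1/(-2038776 + (456/((-2085*1/484)) - 2925/626)) = 1/(-2038776 + (456/(-2085/484) - 2925/626)) = 1/(-2038776 + (456*(-484/2085) - 2925/626)) = 1/(-2038776 + (-73568/695 - 2925/626)) = 1/(-2038776 - 48086443/435070) = 1/(-887058360763/435070) = -435070/887058360763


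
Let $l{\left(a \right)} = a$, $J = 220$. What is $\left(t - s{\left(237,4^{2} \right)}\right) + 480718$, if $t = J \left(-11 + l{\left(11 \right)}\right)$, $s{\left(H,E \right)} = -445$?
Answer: $481163$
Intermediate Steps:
$t = 0$ ($t = 220 \left(-11 + 11\right) = 220 \cdot 0 = 0$)
$\left(t - s{\left(237,4^{2} \right)}\right) + 480718 = \left(0 - -445\right) + 480718 = \left(0 + 445\right) + 480718 = 445 + 480718 = 481163$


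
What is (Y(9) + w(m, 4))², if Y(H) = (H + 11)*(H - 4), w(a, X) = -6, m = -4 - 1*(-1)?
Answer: 8836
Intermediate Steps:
m = -3 (m = -4 + 1 = -3)
Y(H) = (-4 + H)*(11 + H) (Y(H) = (11 + H)*(-4 + H) = (-4 + H)*(11 + H))
(Y(9) + w(m, 4))² = ((-44 + 9² + 7*9) - 6)² = ((-44 + 81 + 63) - 6)² = (100 - 6)² = 94² = 8836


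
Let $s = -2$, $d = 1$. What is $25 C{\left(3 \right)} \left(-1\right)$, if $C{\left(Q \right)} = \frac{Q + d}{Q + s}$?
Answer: $-100$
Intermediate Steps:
$C{\left(Q \right)} = \frac{1 + Q}{-2 + Q}$ ($C{\left(Q \right)} = \frac{Q + 1}{Q - 2} = \frac{1 + Q}{-2 + Q}$)
$25 C{\left(3 \right)} \left(-1\right) = 25 \frac{1 + 3}{-2 + 3} \left(-1\right) = 25 \cdot 1^{-1} \cdot 4 \left(-1\right) = 25 \cdot 1 \cdot 4 \left(-1\right) = 25 \cdot 4 \left(-1\right) = 100 \left(-1\right) = -100$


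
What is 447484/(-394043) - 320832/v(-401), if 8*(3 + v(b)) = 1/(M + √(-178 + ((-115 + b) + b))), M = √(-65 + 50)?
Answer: 4*(-111871*I + 252840522648*√15 + 252840522648*√1095)/(394043*(I + 24*√15 + 24*√1095)) ≈ 1.0694e+5 - 120.55*I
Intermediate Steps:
M = I*√15 (M = √(-15) = I*√15 ≈ 3.873*I)
v(b) = -3 + 1/(8*(√(-293 + 2*b) + I*√15)) (v(b) = -3 + 1/(8*(I*√15 + √(-178 + ((-115 + b) + b)))) = -3 + 1/(8*(I*√15 + √(-178 + (-115 + 2*b)))) = -3 + 1/(8*(I*√15 + √(-293 + 2*b))) = -3 + 1/(8*(√(-293 + 2*b) + I*√15)))
447484/(-394043) - 320832/v(-401) = 447484/(-394043) - 320832*(√(-293 + 2*(-401)) + I*√15)/(⅛ - 3*√(-293 + 2*(-401)) - 3*I*√15) = 447484*(-1/394043) - 320832*(√(-293 - 802) + I*√15)/(⅛ - 3*√(-293 - 802) - 3*I*√15) = -447484/394043 - 320832*(√(-1095) + I*√15)/(⅛ - 3*I*√1095 - 3*I*√15) = -447484/394043 - 320832*(I*√1095 + I*√15)/(⅛ - 3*I*√1095 - 3*I*√15) = -447484/394043 - 320832*(I*√15 + I*√1095)/(⅛ - 3*I*√1095 - 3*I*√15) = -447484/394043 - 320832*(I*√15 + I*√1095)/(⅛ - 3*I*√15 - 3*I*√1095)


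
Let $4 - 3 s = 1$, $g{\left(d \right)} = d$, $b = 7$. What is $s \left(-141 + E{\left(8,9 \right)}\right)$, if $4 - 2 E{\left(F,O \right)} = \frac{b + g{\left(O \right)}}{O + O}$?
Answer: $- \frac{1255}{9} \approx -139.44$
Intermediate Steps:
$s = 1$ ($s = \frac{4}{3} - \frac{1}{3} = 1$)
$E{\left(F,O \right)} = 2 - \frac{7 + O}{4 O}$ ($E{\left(F,O \right)} = 2 - \frac{\left(7 + O\right) \frac{1}{O + O}}{2} = 2 - \frac{\left(7 + O\right) \frac{1}{2 O}}{2} = 2 - \frac{\frac{1}{2} \frac{1}{O} \left(7 + O\right)}{2} = 2 - \frac{7 + O}{4 O}$)
$s \left(-141 + E{\left(8,9 \right)}\right) = 1 \left(-141 + \frac{7 \left(-1 + 9\right)}{4 \cdot 9}\right) = 1 \left(-141 + \frac{7}{4} \cdot \frac{1}{9} \cdot 8\right) = 1 \left(-141 + \frac{14}{9}\right) = 1 \left(- \frac{1255}{9}\right) = - \frac{1255}{9}$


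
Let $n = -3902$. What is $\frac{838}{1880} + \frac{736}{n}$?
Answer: $\frac{471549}{1833940} \approx 0.25712$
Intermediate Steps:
$\frac{838}{1880} + \frac{736}{n} = \frac{838}{1880} + \frac{736}{-3902} = 838 \cdot \frac{1}{1880} + 736 \left(- \frac{1}{3902}\right) = \frac{419}{940} - \frac{368}{1951} = \frac{471549}{1833940}$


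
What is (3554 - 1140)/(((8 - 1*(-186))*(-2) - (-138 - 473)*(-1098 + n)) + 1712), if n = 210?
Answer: -1207/270622 ≈ -0.0044601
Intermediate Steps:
(3554 - 1140)/(((8 - 1*(-186))*(-2) - (-138 - 473)*(-1098 + n)) + 1712) = (3554 - 1140)/(((8 - 1*(-186))*(-2) - (-138 - 473)*(-1098 + 210)) + 1712) = 2414/(((8 + 186)*(-2) - (-611)*(-888)) + 1712) = 2414/((194*(-2) - 1*542568) + 1712) = 2414/((-388 - 542568) + 1712) = 2414/(-542956 + 1712) = 2414/(-541244) = 2414*(-1/541244) = -1207/270622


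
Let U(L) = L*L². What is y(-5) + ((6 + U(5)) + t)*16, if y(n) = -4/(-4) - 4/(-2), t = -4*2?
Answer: 1971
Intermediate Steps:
t = -8
y(n) = 3 (y(n) = -4*(-¼) - 4*(-½) = 1 + 2 = 3)
U(L) = L³
y(-5) + ((6 + U(5)) + t)*16 = 3 + ((6 + 5³) - 8)*16 = 3 + ((6 + 125) - 8)*16 = 3 + (131 - 8)*16 = 3 + 123*16 = 3 + 1968 = 1971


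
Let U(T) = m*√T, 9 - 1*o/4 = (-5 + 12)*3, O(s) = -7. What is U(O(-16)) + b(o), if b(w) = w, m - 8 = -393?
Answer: -48 - 385*I*√7 ≈ -48.0 - 1018.6*I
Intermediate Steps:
m = -385 (m = 8 - 393 = -385)
o = -48 (o = 36 - 4*(-5 + 12)*3 = 36 - 28*3 = 36 - 4*21 = 36 - 84 = -48)
U(T) = -385*√T
U(O(-16)) + b(o) = -385*I*√7 - 48 = -48 - 385*I*√7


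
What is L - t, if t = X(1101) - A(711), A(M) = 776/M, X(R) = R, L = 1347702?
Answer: 957434087/711 ≈ 1.3466e+6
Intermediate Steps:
t = 782035/711 (t = 1101 - 776/711 = 782035/711 ≈ 1099.9)
L - t = 1347702 - 1*782035/711 = 1347702 - 782035/711 = 957434087/711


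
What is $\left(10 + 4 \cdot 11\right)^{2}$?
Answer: $2916$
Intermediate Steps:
$\left(10 + 4 \cdot 11\right)^{2} = \left(10 + 44\right)^{2} = 54^{2} = 2916$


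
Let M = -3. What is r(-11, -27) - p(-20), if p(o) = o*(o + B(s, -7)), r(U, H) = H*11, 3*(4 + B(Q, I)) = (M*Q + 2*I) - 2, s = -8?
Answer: -2171/3 ≈ -723.67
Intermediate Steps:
B(Q, I) = -14/3 - Q + 2*I/3 (B(Q, I) = -4 + ((-3*Q + 2*I) - 2)/3 = -4 + (-2 - 3*Q + 2*I)/3 = -4 + (-⅔ - Q + 2*I/3) = -14/3 - Q + 2*I/3)
r(U, H) = 11*H
p(o) = o*(-4/3 + o) (p(o) = o*(o + (-14/3 - 1*(-8) + (⅔)*(-7))) = o*(o + (-14/3 + 8 - 14/3)) = o*(o - 4/3) = o*(-4/3 + o))
r(-11, -27) - p(-20) = 11*(-27) - (-20)*(-4 + 3*(-20))/3 = -297 - (-20)*(-4 - 60)/3 = -297 - (-20)*(-64)/3 = -297 - 1*1280/3 = -297 - 1280/3 = -2171/3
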